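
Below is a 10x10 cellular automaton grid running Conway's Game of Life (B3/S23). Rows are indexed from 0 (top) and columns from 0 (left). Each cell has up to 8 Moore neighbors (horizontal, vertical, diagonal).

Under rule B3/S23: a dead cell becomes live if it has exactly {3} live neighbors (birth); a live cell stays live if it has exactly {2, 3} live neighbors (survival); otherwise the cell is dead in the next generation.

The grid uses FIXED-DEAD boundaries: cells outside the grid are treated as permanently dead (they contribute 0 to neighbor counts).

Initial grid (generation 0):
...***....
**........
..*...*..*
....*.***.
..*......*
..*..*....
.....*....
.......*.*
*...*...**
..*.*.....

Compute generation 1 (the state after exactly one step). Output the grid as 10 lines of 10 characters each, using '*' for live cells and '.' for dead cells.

Simulating step by step:
Generation 0 (given above): 25 live cells
Generation 1: 27 live cells
(generation 1 grid is the final answer)

Answer: ....*.....
.*****....
.*...**.*.
...*.*****
...*.****.
..........
......*...
.........*
...*....**
...*......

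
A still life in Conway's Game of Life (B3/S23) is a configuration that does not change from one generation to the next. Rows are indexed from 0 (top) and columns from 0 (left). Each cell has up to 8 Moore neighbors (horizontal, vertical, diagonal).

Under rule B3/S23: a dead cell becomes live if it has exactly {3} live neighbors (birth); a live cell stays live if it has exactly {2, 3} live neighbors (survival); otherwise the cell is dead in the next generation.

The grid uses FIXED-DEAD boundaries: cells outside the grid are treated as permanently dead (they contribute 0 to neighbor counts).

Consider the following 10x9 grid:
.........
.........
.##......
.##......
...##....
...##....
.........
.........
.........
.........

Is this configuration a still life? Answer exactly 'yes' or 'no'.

Answer: no

Derivation:
Compute generation 1 and compare to generation 0 (given above):
Generation 1:
.........
.........
.##......
.#.......
....#....
...##....
.........
.........
.........
.........
Cell (3,2) differs: gen0=1 vs gen1=0 -> NOT a still life.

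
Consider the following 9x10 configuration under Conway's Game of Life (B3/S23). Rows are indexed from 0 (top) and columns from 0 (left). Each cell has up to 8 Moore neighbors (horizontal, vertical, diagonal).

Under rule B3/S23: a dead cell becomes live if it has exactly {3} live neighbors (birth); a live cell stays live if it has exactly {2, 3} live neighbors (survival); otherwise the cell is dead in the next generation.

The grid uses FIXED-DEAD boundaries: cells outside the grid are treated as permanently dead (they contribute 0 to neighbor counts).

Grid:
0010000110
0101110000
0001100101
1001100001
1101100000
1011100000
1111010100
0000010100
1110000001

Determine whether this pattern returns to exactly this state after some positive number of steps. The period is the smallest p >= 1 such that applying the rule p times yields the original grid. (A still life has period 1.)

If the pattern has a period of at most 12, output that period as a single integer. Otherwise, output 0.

Simulating and comparing each generation to the original:
Gen 0 (original, given above): 35 live cells
Gen 1: 20 live cells, differs from original
Gen 2: 23 live cells, differs from original
Gen 3: 15 live cells, differs from original
Gen 4: 14 live cells, differs from original
Gen 5: 16 live cells, differs from original
Gen 6: 22 live cells, differs from original
Gen 7: 15 live cells, differs from original
Gen 8: 22 live cells, differs from original
Gen 9: 14 live cells, differs from original
Gen 10: 11 live cells, differs from original
Gen 11: 11 live cells, differs from original
Gen 12: 10 live cells, differs from original
No period found within 12 steps.

Answer: 0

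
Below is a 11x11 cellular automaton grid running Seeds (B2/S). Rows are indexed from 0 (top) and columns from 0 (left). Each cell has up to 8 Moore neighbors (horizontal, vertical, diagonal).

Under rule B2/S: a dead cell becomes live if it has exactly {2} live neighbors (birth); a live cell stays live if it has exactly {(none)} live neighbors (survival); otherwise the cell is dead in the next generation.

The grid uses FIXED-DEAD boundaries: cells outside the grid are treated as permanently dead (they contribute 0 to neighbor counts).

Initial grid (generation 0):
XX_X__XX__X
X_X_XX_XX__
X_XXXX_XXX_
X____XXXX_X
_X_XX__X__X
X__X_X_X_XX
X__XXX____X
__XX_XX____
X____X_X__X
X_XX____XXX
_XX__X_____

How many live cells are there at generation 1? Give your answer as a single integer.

Simulating step by step:
Generation 0 (given above): 59 live cells
Generation 1: 15 live cells
_________X_
__________X
__________X
___________
___________
___________
_______XX__
X______X_XX
___________
_____X_X___
X___X___X_X
Population at generation 1: 15

Answer: 15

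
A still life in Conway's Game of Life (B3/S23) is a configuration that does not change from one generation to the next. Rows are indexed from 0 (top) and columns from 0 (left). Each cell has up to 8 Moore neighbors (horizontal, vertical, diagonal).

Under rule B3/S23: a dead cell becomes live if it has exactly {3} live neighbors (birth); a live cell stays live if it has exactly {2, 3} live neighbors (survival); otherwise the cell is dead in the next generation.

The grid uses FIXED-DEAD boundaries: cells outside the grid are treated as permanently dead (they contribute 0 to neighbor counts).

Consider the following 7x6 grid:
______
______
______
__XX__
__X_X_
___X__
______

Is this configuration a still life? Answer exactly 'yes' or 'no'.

Answer: yes

Derivation:
Compute generation 1 and compare to generation 0 (given above):
Generation 1:
______
______
______
__XX__
__X_X_
___X__
______
The grids are IDENTICAL -> still life.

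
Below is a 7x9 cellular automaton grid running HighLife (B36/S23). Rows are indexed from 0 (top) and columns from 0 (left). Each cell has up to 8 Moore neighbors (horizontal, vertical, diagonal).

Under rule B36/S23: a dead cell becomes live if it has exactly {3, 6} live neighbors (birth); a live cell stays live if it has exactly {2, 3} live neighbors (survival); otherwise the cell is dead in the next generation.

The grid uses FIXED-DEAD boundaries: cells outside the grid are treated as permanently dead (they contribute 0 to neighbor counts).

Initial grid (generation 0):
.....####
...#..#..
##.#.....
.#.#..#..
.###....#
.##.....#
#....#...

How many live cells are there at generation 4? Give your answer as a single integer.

Answer: 11

Derivation:
Simulating step by step:
Generation 0 (given above): 21 live cells
Generation 1: 19 live cells
.....###.
..#.###..
##.##....
...##....
#..#...#.
#..#.....
.#.......
Generation 2: 13 live cells
....#..#.
.##....#.
.#.......
##.......
..##.....
###......
.........
Generation 3: 10 live cells
.........
.##......
.........
##.......
.#.#.....
.###.....
.#.......
Generation 4: 11 live cells
.........
.........
#.#......
###......
..##.....
##.#.....
.#.......
Population at generation 4: 11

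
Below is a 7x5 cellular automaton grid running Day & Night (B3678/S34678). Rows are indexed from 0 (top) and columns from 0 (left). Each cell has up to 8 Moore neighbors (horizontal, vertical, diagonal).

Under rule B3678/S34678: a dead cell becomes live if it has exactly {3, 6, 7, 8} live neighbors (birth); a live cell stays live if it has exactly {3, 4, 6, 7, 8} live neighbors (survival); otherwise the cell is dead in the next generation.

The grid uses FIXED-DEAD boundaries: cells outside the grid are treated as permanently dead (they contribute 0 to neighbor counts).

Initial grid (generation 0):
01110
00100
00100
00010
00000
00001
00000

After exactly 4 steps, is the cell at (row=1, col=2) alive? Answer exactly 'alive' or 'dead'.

Simulating step by step:
Generation 0 (given above): 7 live cells
Generation 1: 3 live cells
00100
00100
00010
00000
00000
00000
00000
Generation 2: 1 live cells
00000
00010
00000
00000
00000
00000
00000
Generation 3: 0 live cells
00000
00000
00000
00000
00000
00000
00000
Generation 4: 0 live cells
00000
00000
00000
00000
00000
00000
00000

Cell (1,2) at generation 4: 0 -> dead

Answer: dead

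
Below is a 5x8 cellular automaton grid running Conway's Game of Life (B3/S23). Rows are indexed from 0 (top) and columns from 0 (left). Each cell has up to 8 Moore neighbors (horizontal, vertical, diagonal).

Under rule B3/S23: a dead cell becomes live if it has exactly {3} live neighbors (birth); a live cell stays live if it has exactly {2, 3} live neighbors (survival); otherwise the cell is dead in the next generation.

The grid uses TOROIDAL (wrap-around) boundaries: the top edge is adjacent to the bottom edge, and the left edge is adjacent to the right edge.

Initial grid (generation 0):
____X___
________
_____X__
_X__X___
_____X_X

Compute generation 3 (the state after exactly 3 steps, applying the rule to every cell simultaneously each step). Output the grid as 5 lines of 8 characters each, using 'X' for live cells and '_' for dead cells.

Answer: ________
________
_____X__
____X_X_
________

Derivation:
Simulating step by step:
Generation 0 (given above): 6 live cells
Generation 1: 5 live cells
________
________
________
____XXX_
____XX__
Generation 2: 5 live cells
________
________
_____X__
____X_X_
____X_X_
Generation 3: 3 live cells
(generation 3 grid is the final answer)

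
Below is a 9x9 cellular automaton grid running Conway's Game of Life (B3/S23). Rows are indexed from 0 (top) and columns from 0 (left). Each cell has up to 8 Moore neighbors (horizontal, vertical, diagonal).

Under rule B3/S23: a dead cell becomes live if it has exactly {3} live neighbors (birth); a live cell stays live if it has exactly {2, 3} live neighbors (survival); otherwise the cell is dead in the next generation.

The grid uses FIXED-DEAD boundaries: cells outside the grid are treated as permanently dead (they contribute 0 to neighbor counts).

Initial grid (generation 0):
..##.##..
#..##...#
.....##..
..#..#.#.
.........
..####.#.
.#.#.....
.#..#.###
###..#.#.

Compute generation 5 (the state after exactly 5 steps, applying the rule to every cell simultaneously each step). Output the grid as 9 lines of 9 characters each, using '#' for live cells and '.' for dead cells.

Answer: .........
....###..
..#......
..#....#.
.#.......
##..###..
...#..#..
.....##..
##...##..

Derivation:
Simulating step by step:
Generation 0 (given above): 30 live cells
Generation 1: 30 live cells
..##.#...
..##...#.
...#.###.
.....#...
..#..#...
..###....
.#......#
...######
###..#.##
Generation 2: 27 live cells
..###....
.....#.#.
..##.#.#.
.....#...
..#..#...
.####....
......#.#
#..###...
.###.#..#
Generation 3: 25 live cells
...##....
.....#...
.....#...
..##.#...
.##..#...
.#####...
.#.......
.#.#.###.
.###.#...
Generation 4: 25 live cells
....#....
.....#...
.....##..
.###.##..
.....##..
#..###...
##.......
##.#.##..
.#.#.#...
Generation 5: 20 live cells
(generation 5 grid is the final answer)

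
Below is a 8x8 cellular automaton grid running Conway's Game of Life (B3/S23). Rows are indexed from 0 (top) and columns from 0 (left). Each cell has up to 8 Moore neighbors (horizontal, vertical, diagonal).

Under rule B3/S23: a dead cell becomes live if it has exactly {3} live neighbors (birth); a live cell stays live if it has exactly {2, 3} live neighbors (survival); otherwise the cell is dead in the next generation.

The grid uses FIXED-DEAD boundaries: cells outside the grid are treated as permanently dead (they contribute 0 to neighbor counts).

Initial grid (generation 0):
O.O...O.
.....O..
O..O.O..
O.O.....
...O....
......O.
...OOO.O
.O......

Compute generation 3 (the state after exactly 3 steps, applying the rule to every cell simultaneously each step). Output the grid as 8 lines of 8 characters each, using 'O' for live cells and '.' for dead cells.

Simulating step by step:
Generation 0 (given above): 16 live cells
Generation 1: 17 live cells
........
.O..OOO.
.O..O...
.OOOO...
........
...O.OO.
....OOO.
....O...
Generation 2: 14 live cells
.....O..
....OO..
OO......
.OOOO...
.....O..
......O.
...O..O.
....O...
Generation 3: 19 live cells
(generation 3 grid is the final answer)

Answer: ....OO..
....OO..
OO...O..
OOOOO...
..OOOO..
.....OO.
.....O..
........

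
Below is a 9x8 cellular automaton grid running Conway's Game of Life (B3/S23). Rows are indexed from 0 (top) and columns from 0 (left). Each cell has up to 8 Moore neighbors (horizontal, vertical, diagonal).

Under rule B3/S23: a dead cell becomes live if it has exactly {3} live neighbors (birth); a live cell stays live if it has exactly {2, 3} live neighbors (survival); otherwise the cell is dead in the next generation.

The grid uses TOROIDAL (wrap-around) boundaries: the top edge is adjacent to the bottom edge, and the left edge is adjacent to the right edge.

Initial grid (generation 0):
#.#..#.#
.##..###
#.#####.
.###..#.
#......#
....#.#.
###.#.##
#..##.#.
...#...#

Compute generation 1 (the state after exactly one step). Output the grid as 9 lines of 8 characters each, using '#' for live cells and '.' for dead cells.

Answer: ..####..
........
#.......
......#.
####.###
...#..#.
###.#.#.
....#.#.
.###.#..

Derivation:
Simulating step by step:
Generation 0 (given above): 35 live cells
Generation 1: 26 live cells
(generation 1 grid is the final answer)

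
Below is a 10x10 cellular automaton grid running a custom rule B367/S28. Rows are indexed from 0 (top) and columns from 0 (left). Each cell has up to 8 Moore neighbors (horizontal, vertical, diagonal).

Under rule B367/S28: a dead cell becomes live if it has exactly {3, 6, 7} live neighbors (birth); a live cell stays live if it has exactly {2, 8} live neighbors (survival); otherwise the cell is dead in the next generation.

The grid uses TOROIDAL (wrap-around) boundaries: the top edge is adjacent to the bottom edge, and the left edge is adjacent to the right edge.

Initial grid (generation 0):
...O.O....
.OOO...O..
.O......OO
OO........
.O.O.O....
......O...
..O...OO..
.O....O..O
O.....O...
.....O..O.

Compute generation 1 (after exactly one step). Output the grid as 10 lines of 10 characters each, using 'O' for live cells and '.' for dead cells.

Answer: ...O..O...
OO.OO...O.
........OO
.........O
OOO.......
..O..O.O..
.....O....
OO...O....
O....OOO.O
....OOO...

Derivation:
Simulating step by step:
Generation 0 (given above): 25 live cells
Generation 1: 28 live cells
(generation 1 grid is the final answer)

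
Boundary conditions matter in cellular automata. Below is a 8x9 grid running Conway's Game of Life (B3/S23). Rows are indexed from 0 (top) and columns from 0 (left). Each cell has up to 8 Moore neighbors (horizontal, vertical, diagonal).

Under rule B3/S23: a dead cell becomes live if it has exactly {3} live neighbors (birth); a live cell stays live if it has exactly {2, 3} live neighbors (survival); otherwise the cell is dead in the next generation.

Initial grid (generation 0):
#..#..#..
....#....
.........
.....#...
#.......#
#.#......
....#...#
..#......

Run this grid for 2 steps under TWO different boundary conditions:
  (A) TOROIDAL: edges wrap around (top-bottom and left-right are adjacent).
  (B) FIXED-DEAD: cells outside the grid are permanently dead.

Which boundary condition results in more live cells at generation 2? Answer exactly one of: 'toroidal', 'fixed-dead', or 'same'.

Answer: toroidal

Derivation:
Under TOROIDAL boundary, generation 2:
.........
.........
.........
#........
.#......#
........#
##.......
...##....
Population = 8

Under FIXED-DEAD boundary, generation 2:
.........
.........
.........
.........
.........
##.......
..#......
.........
Population = 3

Comparison: toroidal=8, fixed-dead=3 -> toroidal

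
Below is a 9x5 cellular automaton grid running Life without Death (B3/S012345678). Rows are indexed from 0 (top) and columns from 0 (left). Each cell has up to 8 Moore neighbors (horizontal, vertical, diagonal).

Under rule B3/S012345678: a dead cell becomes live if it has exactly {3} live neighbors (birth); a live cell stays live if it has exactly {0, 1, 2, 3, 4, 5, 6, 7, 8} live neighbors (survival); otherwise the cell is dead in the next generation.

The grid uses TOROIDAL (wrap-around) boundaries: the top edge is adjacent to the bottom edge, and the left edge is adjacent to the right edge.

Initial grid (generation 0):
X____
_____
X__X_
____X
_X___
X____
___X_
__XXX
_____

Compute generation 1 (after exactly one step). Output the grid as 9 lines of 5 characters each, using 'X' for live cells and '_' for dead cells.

Answer: X____
____X
X__XX
X___X
XX___
X____
__XX_
__XXX
___XX

Derivation:
Simulating step by step:
Generation 0 (given above): 10 live cells
Generation 1: 17 live cells
(generation 1 grid is the final answer)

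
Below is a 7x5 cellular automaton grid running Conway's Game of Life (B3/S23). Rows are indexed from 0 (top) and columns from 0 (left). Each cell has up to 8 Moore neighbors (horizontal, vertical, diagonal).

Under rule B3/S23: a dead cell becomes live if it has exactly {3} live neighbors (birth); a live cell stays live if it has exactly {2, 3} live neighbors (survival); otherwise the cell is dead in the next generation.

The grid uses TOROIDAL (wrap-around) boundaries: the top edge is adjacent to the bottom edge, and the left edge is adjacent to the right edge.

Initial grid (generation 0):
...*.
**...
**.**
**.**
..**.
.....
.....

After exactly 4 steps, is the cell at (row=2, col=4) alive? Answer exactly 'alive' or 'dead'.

Simulating step by step:
Generation 0 (given above): 13 live cells
Generation 1: 7 live cells
.....
.*.*.
...*.
.....
****.
.....
.....
Generation 2: 9 live cells
.....
..*..
..*..
.*.**
.**..
.**..
.....
Generation 3: 7 live cells
.....
.....
.**..
**.*.
.....
.**..
.....
Generation 4: 6 live cells
.....
.....
***..
**...
*....
.....
.....

Cell (2,4) at generation 4: 0 -> dead

Answer: dead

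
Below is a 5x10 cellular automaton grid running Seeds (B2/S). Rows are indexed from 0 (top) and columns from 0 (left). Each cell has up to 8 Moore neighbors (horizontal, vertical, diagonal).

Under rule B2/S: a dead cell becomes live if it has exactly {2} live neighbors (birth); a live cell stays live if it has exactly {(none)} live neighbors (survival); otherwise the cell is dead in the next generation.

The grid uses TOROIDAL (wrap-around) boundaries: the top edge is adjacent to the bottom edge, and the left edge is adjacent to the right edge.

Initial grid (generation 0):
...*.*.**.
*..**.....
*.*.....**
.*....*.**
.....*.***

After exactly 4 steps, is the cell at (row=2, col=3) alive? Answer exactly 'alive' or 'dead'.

Answer: alive

Derivation:
Simulating step by step:
Generation 0 (given above): 19 live cells
Generation 1: 9 live cells
*.*.......
.....**...
....**....
..*..*....
..*.......
Generation 2: 8 live cells
...*.**...
.*.*......
...*......
.*....*...
..........
Generation 3: 9 live cells
..........
.....**...
**..*.....
..*.......
..*.*..*..
Generation 4: 13 live cells
...**..*..
**..*.....
..**..*...
*...**....
.*........

Cell (2,3) at generation 4: 1 -> alive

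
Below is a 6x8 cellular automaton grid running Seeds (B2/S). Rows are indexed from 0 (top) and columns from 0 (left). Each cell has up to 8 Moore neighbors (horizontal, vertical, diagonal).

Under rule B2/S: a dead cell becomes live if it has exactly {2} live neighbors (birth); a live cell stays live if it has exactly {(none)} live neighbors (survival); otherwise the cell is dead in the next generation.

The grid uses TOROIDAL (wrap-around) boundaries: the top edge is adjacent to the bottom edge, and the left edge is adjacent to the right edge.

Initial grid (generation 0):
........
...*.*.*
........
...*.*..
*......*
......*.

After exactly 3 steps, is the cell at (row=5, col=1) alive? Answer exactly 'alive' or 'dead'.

Answer: alive

Derivation:
Simulating step by step:
Generation 0 (given above): 8 live cells
Generation 1: 15 live cells
....**.*
....*.*.
..**.*..
*...*.**
....**..
*.......
Generation 2: 12 live cells
*..*....
..*....*
**......
.**.....
.*.*....
...*...*
Generation 3: 9 live cells
.*..*.*.
...*....
...*...*
...*....
....*...
.*......

Cell (5,1) at generation 3: 1 -> alive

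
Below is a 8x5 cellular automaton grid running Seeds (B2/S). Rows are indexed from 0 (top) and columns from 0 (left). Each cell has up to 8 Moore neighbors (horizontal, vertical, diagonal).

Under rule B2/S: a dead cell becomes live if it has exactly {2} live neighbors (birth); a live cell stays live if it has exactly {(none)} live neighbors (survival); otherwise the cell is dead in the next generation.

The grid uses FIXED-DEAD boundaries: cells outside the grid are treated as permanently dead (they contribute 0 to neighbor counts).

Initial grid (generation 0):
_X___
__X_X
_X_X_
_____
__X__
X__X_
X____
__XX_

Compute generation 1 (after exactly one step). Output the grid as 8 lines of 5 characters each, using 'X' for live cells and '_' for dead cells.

Simulating step by step:
Generation 0 (given above): 11 live cells
Generation 1: 11 live cells
(generation 1 grid is the final answer)

Answer: __XX_
X____
____X
_X_X_
_X_X_
__X__
____X
_X___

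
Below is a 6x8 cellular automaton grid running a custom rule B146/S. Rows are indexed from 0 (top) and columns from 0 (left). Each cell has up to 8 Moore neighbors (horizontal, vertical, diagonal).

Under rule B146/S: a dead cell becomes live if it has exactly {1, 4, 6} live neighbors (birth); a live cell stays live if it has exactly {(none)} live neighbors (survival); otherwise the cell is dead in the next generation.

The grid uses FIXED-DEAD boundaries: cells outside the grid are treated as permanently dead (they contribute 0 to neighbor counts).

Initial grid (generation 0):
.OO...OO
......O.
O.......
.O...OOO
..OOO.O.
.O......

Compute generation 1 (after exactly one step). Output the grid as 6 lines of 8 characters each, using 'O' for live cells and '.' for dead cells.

Answer: O..O....
...O....
..O.O.O.
........
.....O..
O.....OO

Derivation:
Simulating step by step:
Generation 0 (given above): 15 live cells
Generation 1: 10 live cells
(generation 1 grid is the final answer)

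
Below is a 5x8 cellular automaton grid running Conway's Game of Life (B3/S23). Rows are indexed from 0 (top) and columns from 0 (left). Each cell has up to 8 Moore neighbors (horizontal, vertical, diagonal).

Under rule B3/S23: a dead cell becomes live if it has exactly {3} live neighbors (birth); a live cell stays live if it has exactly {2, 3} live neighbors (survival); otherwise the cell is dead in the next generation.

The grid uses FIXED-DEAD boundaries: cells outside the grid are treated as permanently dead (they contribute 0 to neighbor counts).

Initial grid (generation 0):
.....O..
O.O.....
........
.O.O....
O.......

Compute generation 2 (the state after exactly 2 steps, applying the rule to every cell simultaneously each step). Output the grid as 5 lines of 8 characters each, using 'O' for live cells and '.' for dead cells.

Simulating step by step:
Generation 0 (given above): 6 live cells
Generation 1: 2 live cells
........
........
.OO.....
........
........
Generation 2: 0 live cells
(generation 2 grid is the final answer)

Answer: ........
........
........
........
........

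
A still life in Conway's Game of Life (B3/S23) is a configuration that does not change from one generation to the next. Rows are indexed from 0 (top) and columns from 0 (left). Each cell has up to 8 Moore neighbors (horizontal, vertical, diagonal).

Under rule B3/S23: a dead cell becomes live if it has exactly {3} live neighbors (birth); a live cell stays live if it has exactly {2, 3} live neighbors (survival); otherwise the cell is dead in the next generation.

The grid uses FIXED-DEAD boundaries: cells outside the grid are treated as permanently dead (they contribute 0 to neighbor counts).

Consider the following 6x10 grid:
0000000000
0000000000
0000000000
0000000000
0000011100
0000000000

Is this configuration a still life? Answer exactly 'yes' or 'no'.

Answer: no

Derivation:
Compute generation 1 and compare to generation 0 (given above):
Generation 1:
0000000000
0000000000
0000000000
0000001000
0000001000
0000001000
Cell (3,6) differs: gen0=0 vs gen1=1 -> NOT a still life.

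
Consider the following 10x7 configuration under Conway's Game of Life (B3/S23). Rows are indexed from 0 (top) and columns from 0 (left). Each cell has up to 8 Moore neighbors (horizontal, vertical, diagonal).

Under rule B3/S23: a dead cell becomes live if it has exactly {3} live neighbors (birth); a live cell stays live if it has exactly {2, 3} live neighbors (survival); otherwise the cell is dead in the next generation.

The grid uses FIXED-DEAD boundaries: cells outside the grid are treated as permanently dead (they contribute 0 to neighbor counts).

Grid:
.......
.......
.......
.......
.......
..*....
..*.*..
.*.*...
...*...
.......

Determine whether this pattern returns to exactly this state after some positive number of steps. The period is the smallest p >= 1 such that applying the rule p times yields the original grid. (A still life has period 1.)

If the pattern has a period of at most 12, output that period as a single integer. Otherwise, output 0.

Answer: 2

Derivation:
Simulating and comparing each generation to the original:
Gen 0 (original, given above): 6 live cells
Gen 1: 6 live cells, differs from original
Gen 2: 6 live cells, MATCHES original -> period = 2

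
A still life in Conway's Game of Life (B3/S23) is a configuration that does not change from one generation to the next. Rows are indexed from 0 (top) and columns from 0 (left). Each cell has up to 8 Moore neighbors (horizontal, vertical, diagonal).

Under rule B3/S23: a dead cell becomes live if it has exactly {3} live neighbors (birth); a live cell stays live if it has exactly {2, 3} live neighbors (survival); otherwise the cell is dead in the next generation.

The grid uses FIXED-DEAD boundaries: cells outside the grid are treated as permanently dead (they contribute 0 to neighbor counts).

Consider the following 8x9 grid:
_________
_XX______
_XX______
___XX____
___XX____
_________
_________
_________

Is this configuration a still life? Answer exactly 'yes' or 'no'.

Answer: no

Derivation:
Compute generation 1 and compare to generation 0 (given above):
Generation 1:
_________
_XX______
_X_______
____X____
___XX____
_________
_________
_________
Cell (2,2) differs: gen0=1 vs gen1=0 -> NOT a still life.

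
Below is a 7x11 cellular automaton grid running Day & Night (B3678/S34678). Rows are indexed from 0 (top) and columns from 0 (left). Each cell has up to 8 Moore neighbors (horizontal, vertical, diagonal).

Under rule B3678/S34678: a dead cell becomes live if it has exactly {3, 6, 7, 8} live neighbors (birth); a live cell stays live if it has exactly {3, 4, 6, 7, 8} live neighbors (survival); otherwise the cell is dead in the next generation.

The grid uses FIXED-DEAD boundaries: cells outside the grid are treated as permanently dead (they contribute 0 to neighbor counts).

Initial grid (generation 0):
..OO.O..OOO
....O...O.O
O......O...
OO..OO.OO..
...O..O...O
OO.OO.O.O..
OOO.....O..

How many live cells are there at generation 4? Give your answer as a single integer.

Answer: 23

Derivation:
Simulating step by step:
Generation 0 (given above): 30 live cells
Generation 1: 26 live cells
....O....O.
...O...OO..
.O..OOOO.O.
.......O...
...O..O.OO.
OO.O.O...O.
OOOO...O...
Generation 2: 23 live cells
........O..
.......OOO.
......OO...
....O..O.O.
..O.O..OO..
OOOO..OO...
OOO.O......
Generation 3: 25 live cells
.......OOO.
......OOO..
......OOOO.
...O.O.O...
..O..O.OO..
OO..OO.OO..
O.O........
Generation 4: 23 live cells
......OOO..
......OOO..
.....O.O...
....O.O.OO.
.O.O.OOOO..
.OOO...OO..
...........
Population at generation 4: 23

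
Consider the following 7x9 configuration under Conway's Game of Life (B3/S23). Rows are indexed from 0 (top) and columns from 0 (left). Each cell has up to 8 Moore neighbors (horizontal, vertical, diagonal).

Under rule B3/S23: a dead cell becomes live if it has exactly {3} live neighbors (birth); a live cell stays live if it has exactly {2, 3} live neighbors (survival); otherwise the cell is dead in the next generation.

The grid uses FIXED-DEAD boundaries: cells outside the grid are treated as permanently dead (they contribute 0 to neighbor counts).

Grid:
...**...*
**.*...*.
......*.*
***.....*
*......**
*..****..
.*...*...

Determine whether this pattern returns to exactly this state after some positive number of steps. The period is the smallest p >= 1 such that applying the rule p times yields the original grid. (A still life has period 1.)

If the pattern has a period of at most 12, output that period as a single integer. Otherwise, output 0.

Answer: 0

Derivation:
Simulating and comparing each generation to the original:
Gen 0 (original, given above): 23 live cells
Gen 1: 28 live cells, differs from original
Gen 2: 27 live cells, differs from original
Gen 3: 16 live cells, differs from original
Gen 4: 17 live cells, differs from original
Gen 5: 16 live cells, differs from original
Gen 6: 17 live cells, differs from original
Gen 7: 15 live cells, differs from original
Gen 8: 13 live cells, differs from original
Gen 9: 9 live cells, differs from original
Gen 10: 8 live cells, differs from original
Gen 11: 8 live cells, differs from original
Gen 12: 8 live cells, differs from original
No period found within 12 steps.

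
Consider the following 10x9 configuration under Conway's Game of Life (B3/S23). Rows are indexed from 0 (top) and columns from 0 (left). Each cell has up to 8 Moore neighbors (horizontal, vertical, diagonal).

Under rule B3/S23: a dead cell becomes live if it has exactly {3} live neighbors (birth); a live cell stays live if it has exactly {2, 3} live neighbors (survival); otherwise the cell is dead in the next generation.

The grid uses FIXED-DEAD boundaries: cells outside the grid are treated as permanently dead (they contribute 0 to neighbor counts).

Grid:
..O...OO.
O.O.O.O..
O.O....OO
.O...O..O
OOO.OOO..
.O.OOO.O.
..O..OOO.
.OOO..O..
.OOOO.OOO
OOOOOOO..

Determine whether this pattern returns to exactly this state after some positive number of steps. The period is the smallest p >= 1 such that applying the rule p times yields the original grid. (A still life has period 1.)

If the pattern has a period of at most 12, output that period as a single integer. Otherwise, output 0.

Answer: 0

Derivation:
Simulating and comparing each generation to the original:
Gen 0 (original, given above): 47 live cells
Gen 1: 28 live cells, differs from original
Gen 2: 22 live cells, differs from original
Gen 3: 21 live cells, differs from original
Gen 4: 17 live cells, differs from original
Gen 5: 22 live cells, differs from original
Gen 6: 15 live cells, differs from original
Gen 7: 16 live cells, differs from original
Gen 8: 12 live cells, differs from original
Gen 9: 10 live cells, differs from original
Gen 10: 11 live cells, differs from original
Gen 11: 9 live cells, differs from original
Gen 12: 9 live cells, differs from original
No period found within 12 steps.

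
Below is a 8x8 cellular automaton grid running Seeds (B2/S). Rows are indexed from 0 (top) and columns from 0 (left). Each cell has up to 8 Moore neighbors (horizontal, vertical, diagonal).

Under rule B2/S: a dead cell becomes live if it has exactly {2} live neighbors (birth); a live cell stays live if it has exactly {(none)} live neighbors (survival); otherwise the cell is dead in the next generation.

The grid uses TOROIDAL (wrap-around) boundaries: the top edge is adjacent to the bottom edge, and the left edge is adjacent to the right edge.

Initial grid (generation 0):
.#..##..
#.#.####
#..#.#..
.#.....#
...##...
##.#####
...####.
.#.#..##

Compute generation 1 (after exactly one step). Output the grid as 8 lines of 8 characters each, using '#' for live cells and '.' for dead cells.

Answer: ........
........
........
.....##.
........
........
........
........

Derivation:
Simulating step by step:
Generation 0 (given above): 31 live cells
Generation 1: 2 live cells
(generation 1 grid is the final answer)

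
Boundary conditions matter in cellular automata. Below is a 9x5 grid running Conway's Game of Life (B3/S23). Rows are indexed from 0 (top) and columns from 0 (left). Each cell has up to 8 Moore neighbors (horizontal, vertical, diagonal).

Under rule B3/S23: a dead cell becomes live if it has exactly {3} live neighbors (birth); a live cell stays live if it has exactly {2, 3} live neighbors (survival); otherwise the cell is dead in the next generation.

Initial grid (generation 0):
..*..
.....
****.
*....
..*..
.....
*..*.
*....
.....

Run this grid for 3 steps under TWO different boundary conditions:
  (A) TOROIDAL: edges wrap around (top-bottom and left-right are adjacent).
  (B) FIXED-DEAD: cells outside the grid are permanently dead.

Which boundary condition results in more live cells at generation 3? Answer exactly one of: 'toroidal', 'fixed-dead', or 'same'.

Answer: toroidal

Derivation:
Under TOROIDAL boundary, generation 3:
*****
*..**
.....
.***.
...*.
.....
.....
.....
.....
Population = 12

Under FIXED-DEAD boundary, generation 3:
.....
*..*.
*..*.
*.**.
.....
.....
.....
.....
.....
Population = 7

Comparison: toroidal=12, fixed-dead=7 -> toroidal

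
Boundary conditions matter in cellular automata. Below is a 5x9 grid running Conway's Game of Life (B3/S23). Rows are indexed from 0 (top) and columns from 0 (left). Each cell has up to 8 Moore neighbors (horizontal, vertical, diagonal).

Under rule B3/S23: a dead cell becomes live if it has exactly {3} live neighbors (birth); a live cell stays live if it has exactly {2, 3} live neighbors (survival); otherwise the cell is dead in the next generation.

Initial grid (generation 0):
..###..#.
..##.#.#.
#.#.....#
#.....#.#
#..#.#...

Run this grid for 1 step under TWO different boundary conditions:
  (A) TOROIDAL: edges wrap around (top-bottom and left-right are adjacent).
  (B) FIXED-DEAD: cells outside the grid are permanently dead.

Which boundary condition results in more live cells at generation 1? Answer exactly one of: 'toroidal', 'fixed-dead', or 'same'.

Under TOROIDAL boundary, generation 1:
.#...#..#
......##.
#.##..#..
.......#.
####.###.
Population = 17

Under FIXED-DEAD boundary, generation 1:
..#.#.#..
......###
..##..#.#
#......#.
.........
Population = 12

Comparison: toroidal=17, fixed-dead=12 -> toroidal

Answer: toroidal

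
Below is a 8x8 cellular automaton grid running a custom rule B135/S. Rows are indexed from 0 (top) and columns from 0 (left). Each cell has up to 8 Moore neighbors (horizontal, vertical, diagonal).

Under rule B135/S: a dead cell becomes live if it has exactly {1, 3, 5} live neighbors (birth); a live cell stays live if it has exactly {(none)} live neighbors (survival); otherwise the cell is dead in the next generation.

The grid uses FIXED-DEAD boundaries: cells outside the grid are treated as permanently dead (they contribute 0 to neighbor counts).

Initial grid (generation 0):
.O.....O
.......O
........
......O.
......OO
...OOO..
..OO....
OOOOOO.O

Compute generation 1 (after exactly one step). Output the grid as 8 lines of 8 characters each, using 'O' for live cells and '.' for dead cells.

Simulating step by step:
Generation 0 (given above): 18 live cells
Generation 1: 14 live cells
(generation 1 grid is the final answer)

Answer: O.O.....
OOO.....
.....O..
.......O
..O.O...
.OO...O.
......OO
........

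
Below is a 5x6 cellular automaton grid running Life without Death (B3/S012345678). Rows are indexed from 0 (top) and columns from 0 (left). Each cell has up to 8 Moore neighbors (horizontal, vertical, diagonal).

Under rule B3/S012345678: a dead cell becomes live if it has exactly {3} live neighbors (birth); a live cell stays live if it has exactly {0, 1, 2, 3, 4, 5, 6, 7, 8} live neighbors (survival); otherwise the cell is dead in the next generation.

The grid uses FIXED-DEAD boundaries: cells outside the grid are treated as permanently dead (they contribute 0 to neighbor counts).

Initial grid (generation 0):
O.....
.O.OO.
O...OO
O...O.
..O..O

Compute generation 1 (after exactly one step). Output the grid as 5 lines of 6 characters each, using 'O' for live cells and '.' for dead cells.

Simulating step by step:
Generation 0 (given above): 11 live cells
Generation 1: 16 live cells
(generation 1 grid is the final answer)

Answer: O.....
OO.OOO
OO..OO
OO.OO.
..O..O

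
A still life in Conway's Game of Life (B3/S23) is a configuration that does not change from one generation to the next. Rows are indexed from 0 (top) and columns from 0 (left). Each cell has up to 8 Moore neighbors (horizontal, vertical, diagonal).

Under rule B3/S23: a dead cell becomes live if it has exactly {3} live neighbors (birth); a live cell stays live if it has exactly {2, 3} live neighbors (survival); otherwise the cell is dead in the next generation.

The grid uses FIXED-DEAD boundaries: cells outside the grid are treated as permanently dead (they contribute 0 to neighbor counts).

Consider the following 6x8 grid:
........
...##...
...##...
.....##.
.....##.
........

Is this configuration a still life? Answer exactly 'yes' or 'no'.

Compute generation 1 and compare to generation 0 (given above):
Generation 1:
........
...##...
...#....
......#.
.....##.
........
Cell (2,4) differs: gen0=1 vs gen1=0 -> NOT a still life.

Answer: no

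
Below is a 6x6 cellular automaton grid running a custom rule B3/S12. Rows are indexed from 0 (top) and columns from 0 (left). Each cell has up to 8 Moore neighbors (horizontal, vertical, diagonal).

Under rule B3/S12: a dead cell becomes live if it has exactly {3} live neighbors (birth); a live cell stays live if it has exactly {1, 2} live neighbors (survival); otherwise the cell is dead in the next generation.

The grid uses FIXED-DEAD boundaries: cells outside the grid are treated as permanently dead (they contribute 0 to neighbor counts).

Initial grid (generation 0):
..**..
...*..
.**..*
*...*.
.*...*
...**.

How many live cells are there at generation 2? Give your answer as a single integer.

Simulating step by step:
Generation 0 (given above): 12 live cells
Generation 1: 18 live cells
..**..
.*..*.
.*****
*.*.**
.*.*.*
...**.
Generation 2: 8 live cells
..**..
.....*
*.....
*.....
.*....
..**..
Population at generation 2: 8

Answer: 8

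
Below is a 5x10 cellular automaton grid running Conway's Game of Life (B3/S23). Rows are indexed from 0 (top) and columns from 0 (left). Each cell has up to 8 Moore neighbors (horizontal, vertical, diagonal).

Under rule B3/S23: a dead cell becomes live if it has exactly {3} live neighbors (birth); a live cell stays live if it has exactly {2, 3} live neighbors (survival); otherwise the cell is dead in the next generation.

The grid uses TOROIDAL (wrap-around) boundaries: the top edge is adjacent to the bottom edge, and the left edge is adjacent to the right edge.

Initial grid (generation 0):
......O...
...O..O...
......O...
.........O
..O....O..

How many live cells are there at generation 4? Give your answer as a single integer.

Answer: 2

Derivation:
Simulating step by step:
Generation 0 (given above): 7 live cells
Generation 1: 5 live cells
......OO..
.....OOO..
..........
..........
..........
Generation 2: 5 live cells
.....O.O..
.....O.O..
......O...
..........
..........
Generation 3: 3 live cells
..........
.....O.O..
......O...
..........
..........
Generation 4: 2 live cells
..........
......O...
......O...
..........
..........
Population at generation 4: 2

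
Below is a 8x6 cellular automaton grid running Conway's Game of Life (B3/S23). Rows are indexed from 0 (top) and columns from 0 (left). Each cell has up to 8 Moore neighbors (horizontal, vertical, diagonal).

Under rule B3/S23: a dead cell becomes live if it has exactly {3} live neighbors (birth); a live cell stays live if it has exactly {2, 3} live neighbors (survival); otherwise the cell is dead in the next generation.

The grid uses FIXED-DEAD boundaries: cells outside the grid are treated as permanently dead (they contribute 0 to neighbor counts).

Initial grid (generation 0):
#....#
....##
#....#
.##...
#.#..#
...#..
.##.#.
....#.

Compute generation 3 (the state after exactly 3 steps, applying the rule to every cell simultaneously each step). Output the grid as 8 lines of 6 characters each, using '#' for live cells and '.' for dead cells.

Simulating step by step:
Generation 0 (given above): 16 live cells
Generation 1: 16 live cells
....##
....##
.#..##
#.#...
..##..
...##.
..#.#.
...#..
Generation 2: 16 live cells
....##
...#..
.#.###
..#.#.
.##.#.
....#.
..#.#.
...#..
Generation 3: 14 live cells
(generation 3 grid is the final answer)

Answer: ....#.
..##..
.....#
......
.##.##
.##.##
....#.
...#..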